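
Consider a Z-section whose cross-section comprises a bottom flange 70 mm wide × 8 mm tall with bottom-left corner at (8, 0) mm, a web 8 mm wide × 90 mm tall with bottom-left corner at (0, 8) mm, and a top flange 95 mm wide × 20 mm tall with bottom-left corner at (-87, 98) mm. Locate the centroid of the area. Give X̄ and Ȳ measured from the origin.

X̄ = -15.12 mm, Ȳ = 77.23 mm

Part | A | x̄ᵢ | ȳᵢ | A·x̄ᵢ | A·ȳᵢ
bottom flange | 560.00 | 43.00 | 4.00 | 24080.00 | 2240.00
web | 720.00 | 4.00 | 53.00 | 2880.00 | 38160.00
top flange | 1900.00 | -39.50 | 108.00 | -75050.00 | 205200.00
Σ | 3180.00 |  |  | -48090.00 | 245600.00
X̄ = -48090.00 / 3180.00 = -15.12 mm
Ȳ = 245600.00 / 3180.00 = 77.23 mm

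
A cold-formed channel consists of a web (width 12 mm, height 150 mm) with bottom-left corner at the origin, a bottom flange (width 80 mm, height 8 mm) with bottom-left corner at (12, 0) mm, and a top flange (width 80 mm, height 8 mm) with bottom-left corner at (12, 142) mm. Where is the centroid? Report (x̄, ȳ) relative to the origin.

x̄ = 25.12 mm, ȳ = 75.00 mm

web: A = 12 × 150 = 1800.00, centroid at (6.00, 75.00).
bottom flange: A = 80 × 8 = 640.00, centroid at (52.00, 4.00).
top flange: A = 80 × 8 = 640.00, centroid at (52.00, 146.00).
ΣA = 3080.00 mm², ΣAx̄ = 77360.00 mm³, ΣAȳ = 231000.00 mm³.
x̄ = 77360.00/3080.00 = 25.12 mm; ȳ = 231000.00/3080.00 = 75.00 mm.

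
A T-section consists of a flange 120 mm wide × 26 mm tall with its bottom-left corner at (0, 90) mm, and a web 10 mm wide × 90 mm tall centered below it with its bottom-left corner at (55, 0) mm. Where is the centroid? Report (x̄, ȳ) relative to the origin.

x̄ = 60.00 mm, ȳ = 90.01 mm

web: A = 10 × 90 = 900.00, centroid at (60.00, 45.00).
flange: A = 120 × 26 = 3120.00, centroid at (60.00, 103.00).
ΣA = 4020.00 mm²
ΣAx̄ = (900.00)(60.00) + (3120.00)(60.00) = 241200.00 mm³
ΣAȳ = (900.00)(45.00) + (3120.00)(103.00) = 361860.00 mm³
x̄ = 241200.00 / 4020.00 = 60.00 mm
ȳ = 361860.00 / 4020.00 = 90.01 mm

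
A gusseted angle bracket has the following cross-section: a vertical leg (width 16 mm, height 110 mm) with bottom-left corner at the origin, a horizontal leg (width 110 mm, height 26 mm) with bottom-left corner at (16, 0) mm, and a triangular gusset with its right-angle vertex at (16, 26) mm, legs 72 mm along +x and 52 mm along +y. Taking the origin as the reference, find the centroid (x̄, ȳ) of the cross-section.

x̄ = 44.98 mm, ȳ = 33.13 mm

vertical leg: A = 16 × 110 = 1760.00, centroid at (8.00, 55.00).
horizontal leg: A = 110 × 26 = 2860.00, centroid at (71.00, 13.00).
gusset: A = ½·72·52 = 1872.00, centroid at (40.00, 43.33).
ΣA = 6492.00 mm², ΣAx̄ = 292020.00 mm³, ΣAȳ = 215100.00 mm³.
x̄ = 292020.00/6492.00 = 44.98 mm; ȳ = 215100.00/6492.00 = 33.13 mm.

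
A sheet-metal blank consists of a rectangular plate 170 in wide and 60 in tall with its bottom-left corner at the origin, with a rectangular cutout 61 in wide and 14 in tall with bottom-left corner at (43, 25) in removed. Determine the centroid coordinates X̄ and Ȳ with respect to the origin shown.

plate: A = 170 × 60 = 10200.00, centroid at (85.00, 30.00).
hole: A = −(61 × 14) = -854.00, centroid at (73.50, 32.00).
ΣA = 9346.00 in²
ΣAX̄ = (10200.00)(85.00) + (-854.00)(73.50) = 804231.00 in³
ΣAȲ = (10200.00)(30.00) + (-854.00)(32.00) = 278672.00 in³
X̄ = 804231.00 / 9346.00 = 86.05 in
Ȳ = 278672.00 / 9346.00 = 29.82 in

X̄ = 86.05 in, Ȳ = 29.82 in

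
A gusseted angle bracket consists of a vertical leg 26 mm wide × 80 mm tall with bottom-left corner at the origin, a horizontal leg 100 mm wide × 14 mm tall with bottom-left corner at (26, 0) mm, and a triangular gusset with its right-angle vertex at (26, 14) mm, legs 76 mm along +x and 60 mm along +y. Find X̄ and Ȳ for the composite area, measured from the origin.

Part | A | x̄ᵢ | ȳᵢ | A·x̄ᵢ | A·ȳᵢ
vertical leg | 2080.00 | 13.00 | 40.00 | 27040.00 | 83200.00
horizontal leg | 1400.00 | 76.00 | 7.00 | 106400.00 | 9800.00
gusset | 2280.00 | 51.33 | 34.00 | 117040.00 | 77520.00
Σ | 5760.00 |  |  | 250480.00 | 170520.00
X̄ = 250480.00 / 5760.00 = 43.49 mm
Ȳ = 170520.00 / 5760.00 = 29.60 mm

X̄ = 43.49 mm, Ȳ = 29.60 mm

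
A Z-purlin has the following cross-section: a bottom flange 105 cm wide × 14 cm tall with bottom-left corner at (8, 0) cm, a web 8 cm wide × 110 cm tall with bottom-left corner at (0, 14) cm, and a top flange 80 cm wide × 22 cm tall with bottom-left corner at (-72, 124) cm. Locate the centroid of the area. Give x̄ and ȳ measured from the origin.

x̄ = 8.79 cm, ȳ = 75.09 cm

bottom flange: A = 105 × 14 = 1470.00, centroid at (60.50, 7.00).
web: A = 8 × 110 = 880.00, centroid at (4.00, 69.00).
top flange: A = 80 × 22 = 1760.00, centroid at (-32.00, 135.00).
ΣA = 4110.00 cm², ΣAx̄ = 36135.00 cm³, ΣAȳ = 308610.00 cm³.
x̄ = 36135.00/4110.00 = 8.79 cm; ȳ = 308610.00/4110.00 = 75.09 cm.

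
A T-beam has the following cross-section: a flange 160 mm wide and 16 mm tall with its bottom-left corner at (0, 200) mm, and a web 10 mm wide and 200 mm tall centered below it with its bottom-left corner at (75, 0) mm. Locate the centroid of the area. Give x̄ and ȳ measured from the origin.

x̄ = 80.00 mm, ȳ = 160.63 mm

Part | A | x̄ᵢ | ȳᵢ | A·x̄ᵢ | A·ȳᵢ
web | 2000.00 | 80.00 | 100.00 | 160000.00 | 200000.00
flange | 2560.00 | 80.00 | 208.00 | 204800.00 | 532480.00
Σ | 4560.00 |  |  | 364800.00 | 732480.00
x̄ = 364800.00 / 4560.00 = 80.00 mm
ȳ = 732480.00 / 4560.00 = 160.63 mm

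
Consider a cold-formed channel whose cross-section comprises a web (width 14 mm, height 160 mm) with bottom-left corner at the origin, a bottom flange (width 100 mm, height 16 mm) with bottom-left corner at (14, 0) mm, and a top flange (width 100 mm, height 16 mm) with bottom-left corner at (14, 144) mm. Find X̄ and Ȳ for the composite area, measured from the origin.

web: A = 14 × 160 = 2240.00, centroid at (7.00, 80.00).
bottom flange: A = 100 × 16 = 1600.00, centroid at (64.00, 8.00).
top flange: A = 100 × 16 = 1600.00, centroid at (64.00, 152.00).
ΣA = 5440.00 mm²
ΣAX̄ = (2240.00)(7.00) + (1600.00)(64.00) + (1600.00)(64.00) = 220480.00 mm³
ΣAȲ = (2240.00)(80.00) + (1600.00)(8.00) + (1600.00)(152.00) = 435200.00 mm³
X̄ = 220480.00 / 5440.00 = 40.53 mm
Ȳ = 435200.00 / 5440.00 = 80.00 mm

X̄ = 40.53 mm, Ȳ = 80.00 mm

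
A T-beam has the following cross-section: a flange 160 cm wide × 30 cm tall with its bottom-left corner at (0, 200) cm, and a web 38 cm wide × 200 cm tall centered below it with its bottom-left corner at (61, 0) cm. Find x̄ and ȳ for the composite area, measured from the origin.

web: A = 38 × 200 = 7600.00, centroid at (80.00, 100.00).
flange: A = 160 × 30 = 4800.00, centroid at (80.00, 215.00).
ΣA = 12400.00 cm²
ΣAx̄ = (7600.00)(80.00) + (4800.00)(80.00) = 992000.00 cm³
ΣAȳ = (7600.00)(100.00) + (4800.00)(215.00) = 1792000.00 cm³
x̄ = 992000.00 / 12400.00 = 80.00 cm
ȳ = 1792000.00 / 12400.00 = 144.52 cm

x̄ = 80.00 cm, ȳ = 144.52 cm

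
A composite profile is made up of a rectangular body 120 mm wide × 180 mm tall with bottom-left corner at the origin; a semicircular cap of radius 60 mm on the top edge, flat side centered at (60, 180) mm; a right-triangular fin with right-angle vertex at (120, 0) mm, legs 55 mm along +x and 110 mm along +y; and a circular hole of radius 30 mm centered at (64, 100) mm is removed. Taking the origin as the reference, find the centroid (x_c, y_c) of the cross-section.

x_c = 68.22 mm, y_c = 106.88 mm

Part | A | x̄ᵢ | ȳᵢ | A·x̄ᵢ | A·ȳᵢ
rectangular body | 21600.00 | 60.00 | 90.00 | 1296000.00 | 1944000.00
semicircular top | 5654.87 | 60.00 | 205.46 | 339292.01 | 1161876.02
triangular fin | 3025.00 | 138.33 | 36.67 | 418458.33 | 110916.67
hole | -2827.43 | 64.00 | 100.00 | -180955.74 | -282743.34
Σ | 27452.43 |  |  | 1872794.60 | 2934049.35
x_c = 1872794.60 / 27452.43 = 68.22 mm
y_c = 2934049.35 / 27452.43 = 106.88 mm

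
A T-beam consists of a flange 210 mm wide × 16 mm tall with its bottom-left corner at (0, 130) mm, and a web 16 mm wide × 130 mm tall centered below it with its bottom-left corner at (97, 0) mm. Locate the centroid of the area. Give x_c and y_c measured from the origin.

x_c = 105.00 mm, y_c = 110.09 mm

web: A = 16 × 130 = 2080.00, centroid at (105.00, 65.00).
flange: A = 210 × 16 = 3360.00, centroid at (105.00, 138.00).
ΣA = 5440.00 mm²
ΣAx_c = (2080.00)(105.00) + (3360.00)(105.00) = 571200.00 mm³
ΣAy_c = (2080.00)(65.00) + (3360.00)(138.00) = 598880.00 mm³
x_c = 571200.00 / 5440.00 = 105.00 mm
y_c = 598880.00 / 5440.00 = 110.09 mm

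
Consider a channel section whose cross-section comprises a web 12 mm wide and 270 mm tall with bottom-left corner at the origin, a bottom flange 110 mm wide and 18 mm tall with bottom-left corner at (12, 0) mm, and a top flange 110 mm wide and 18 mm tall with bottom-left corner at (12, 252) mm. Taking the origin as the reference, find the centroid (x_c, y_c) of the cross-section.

Part | A | x̄ᵢ | ȳᵢ | A·x̄ᵢ | A·ȳᵢ
web | 3240.00 | 6.00 | 135.00 | 19440.00 | 437400.00
bottom flange | 1980.00 | 67.00 | 9.00 | 132660.00 | 17820.00
top flange | 1980.00 | 67.00 | 261.00 | 132660.00 | 516780.00
Σ | 7200.00 |  |  | 284760.00 | 972000.00
x_c = 284760.00 / 7200.00 = 39.55 mm
y_c = 972000.00 / 7200.00 = 135.00 mm

x_c = 39.55 mm, y_c = 135.00 mm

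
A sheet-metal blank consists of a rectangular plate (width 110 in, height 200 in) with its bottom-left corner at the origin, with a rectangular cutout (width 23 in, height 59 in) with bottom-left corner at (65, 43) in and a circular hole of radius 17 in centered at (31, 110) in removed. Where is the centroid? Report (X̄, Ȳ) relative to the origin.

Part | A | x̄ᵢ | ȳᵢ | A·x̄ᵢ | A·ȳᵢ
plate | 22000.00 | 55.00 | 100.00 | 1210000.00 | 2200000.00
hole 1 | -1357.00 | 76.50 | 72.50 | -103810.50 | -98382.50
hole 2 | -907.92 | 31.00 | 110.00 | -28145.53 | -99871.23
Σ | 19735.08 |  |  | 1078043.97 | 2001746.27
X̄ = 1078043.97 / 19735.08 = 54.63 in
Ȳ = 2001746.27 / 19735.08 = 101.43 in

X̄ = 54.63 in, Ȳ = 101.43 in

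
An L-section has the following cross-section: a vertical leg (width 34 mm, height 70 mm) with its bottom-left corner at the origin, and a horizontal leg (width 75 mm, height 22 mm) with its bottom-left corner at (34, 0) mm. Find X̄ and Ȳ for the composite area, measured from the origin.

X̄ = 39.31 mm, Ȳ = 25.17 mm

vertical leg: A = 34 × 70 = 2380.00, centroid at (17.00, 35.00).
horizontal leg: A = 75 × 22 = 1650.00, centroid at (71.50, 11.00).
ΣA = 4030.00 mm²
ΣAX̄ = (2380.00)(17.00) + (1650.00)(71.50) = 158435.00 mm³
ΣAȲ = (2380.00)(35.00) + (1650.00)(11.00) = 101450.00 mm³
X̄ = 158435.00 / 4030.00 = 39.31 mm
Ȳ = 101450.00 / 4030.00 = 25.17 mm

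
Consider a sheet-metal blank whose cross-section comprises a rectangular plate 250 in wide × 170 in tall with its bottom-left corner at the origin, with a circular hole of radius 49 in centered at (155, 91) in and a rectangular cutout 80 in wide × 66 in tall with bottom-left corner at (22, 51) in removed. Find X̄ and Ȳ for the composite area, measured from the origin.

Part | A | x̄ᵢ | ȳᵢ | A·x̄ᵢ | A·ȳᵢ
plate | 42500.00 | 125.00 | 85.00 | 5312500.00 | 3612500.00
hole 1 | -7542.96 | 155.00 | 91.00 | -1169159.41 | -686409.72
hole 2 | -5280.00 | 62.00 | 84.00 | -327360.00 | -443520.00
Σ | 29677.04 |  |  | 3815980.59 | 2482570.28
X̄ = 3815980.59 / 29677.04 = 128.58 in
Ȳ = 2482570.28 / 29677.04 = 83.65 in

X̄ = 128.58 in, Ȳ = 83.65 in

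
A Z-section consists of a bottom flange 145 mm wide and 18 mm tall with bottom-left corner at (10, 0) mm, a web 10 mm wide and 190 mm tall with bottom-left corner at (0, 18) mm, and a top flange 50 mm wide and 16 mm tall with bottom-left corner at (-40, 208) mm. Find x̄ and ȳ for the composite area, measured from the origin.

x̄ = 40.08 mm, ȳ = 77.40 mm

bottom flange: A = 145 × 18 = 2610.00, centroid at (82.50, 9.00).
web: A = 10 × 190 = 1900.00, centroid at (5.00, 113.00).
top flange: A = 50 × 16 = 800.00, centroid at (-15.00, 216.00).
ΣA = 5310.00 mm², ΣAx̄ = 212825.00 mm³, ΣAȳ = 410990.00 mm³.
x̄ = 212825.00/5310.00 = 40.08 mm; ȳ = 410990.00/5310.00 = 77.40 mm.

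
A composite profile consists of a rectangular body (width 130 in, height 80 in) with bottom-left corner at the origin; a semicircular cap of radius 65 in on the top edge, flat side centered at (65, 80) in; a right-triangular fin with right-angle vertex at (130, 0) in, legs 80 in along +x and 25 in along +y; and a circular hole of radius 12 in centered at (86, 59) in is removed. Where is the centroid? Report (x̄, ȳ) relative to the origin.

x̄ = 69.67 in, ȳ = 63.22 in

rectangular body: A = 130 × 80 = 10400.00, centroid at (65.00, 40.00).
semicircular top: A = ½π·65² = 6636.61, centroid at (65.00, 107.59).
triangular fin: A = ½·80·25 = 1000.00, centroid at (156.67, 8.33).
hole: A = −π·12² = -452.39, centroid at (86.00, 59.00).
ΣA = 17584.23 in², ΣAx̄ = 1225141.12 in³, ΣAȳ = 1111654.85 in³.
x̄ = 1225141.12/17584.23 = 69.67 in; ȳ = 1111654.85/17584.23 = 63.22 in.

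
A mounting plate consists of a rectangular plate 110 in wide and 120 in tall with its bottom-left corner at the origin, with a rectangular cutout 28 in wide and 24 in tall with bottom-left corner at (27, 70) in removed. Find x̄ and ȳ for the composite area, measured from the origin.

x̄ = 55.75 in, ȳ = 58.82 in

Part | A | x̄ᵢ | ȳᵢ | A·x̄ᵢ | A·ȳᵢ
plate | 13200.00 | 55.00 | 60.00 | 726000.00 | 792000.00
hole | -672.00 | 41.00 | 82.00 | -27552.00 | -55104.00
Σ | 12528.00 |  |  | 698448.00 | 736896.00
x̄ = 698448.00 / 12528.00 = 55.75 in
ȳ = 736896.00 / 12528.00 = 58.82 in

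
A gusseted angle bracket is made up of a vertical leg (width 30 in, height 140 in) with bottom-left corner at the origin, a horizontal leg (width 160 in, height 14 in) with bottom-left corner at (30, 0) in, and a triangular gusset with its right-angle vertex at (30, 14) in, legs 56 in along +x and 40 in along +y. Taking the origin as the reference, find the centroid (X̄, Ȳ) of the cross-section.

Part | A | x̄ᵢ | ȳᵢ | A·x̄ᵢ | A·ȳᵢ
vertical leg | 4200.00 | 15.00 | 70.00 | 63000.00 | 294000.00
horizontal leg | 2240.00 | 110.00 | 7.00 | 246400.00 | 15680.00
gusset | 1120.00 | 48.67 | 27.33 | 54506.67 | 30613.33
Σ | 7560.00 |  |  | 363906.67 | 340293.33
X̄ = 363906.67 / 7560.00 = 48.14 in
Ȳ = 340293.33 / 7560.00 = 45.01 in

X̄ = 48.14 in, Ȳ = 45.01 in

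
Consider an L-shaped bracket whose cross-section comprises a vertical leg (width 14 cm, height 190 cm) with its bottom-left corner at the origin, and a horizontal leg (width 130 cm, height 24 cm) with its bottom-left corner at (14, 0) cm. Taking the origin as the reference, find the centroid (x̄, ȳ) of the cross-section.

vertical leg: A = 14 × 190 = 2660.00, centroid at (7.00, 95.00).
horizontal leg: A = 130 × 24 = 3120.00, centroid at (79.00, 12.00).
ΣA = 5780.00 cm², ΣAx̄ = 265100.00 cm³, ΣAȳ = 290140.00 cm³.
x̄ = 265100.00/5780.00 = 45.87 cm; ȳ = 290140.00/5780.00 = 50.20 cm.

x̄ = 45.87 cm, ȳ = 50.20 cm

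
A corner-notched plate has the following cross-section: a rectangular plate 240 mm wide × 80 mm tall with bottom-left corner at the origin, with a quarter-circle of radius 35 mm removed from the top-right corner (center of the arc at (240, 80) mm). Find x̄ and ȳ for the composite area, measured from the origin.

x̄ = 114.45 mm, ȳ = 38.67 mm

plate: A = 240 × 80 = 19200.00, centroid at (120.00, 40.00).
removed quarter-circle: A = −¼π·35² = -962.11, centroid at (225.15, 65.15).
ΣA = 18237.89 mm²
ΣAx̄ = (19200.00)(120.00) + (-962.11)(225.15) = 2087384.61 mm³
ΣAȳ = (19200.00)(40.00) + (-962.11)(65.15) = 705322.65 mm³
x̄ = 2087384.61 / 18237.89 = 114.45 mm
ȳ = 705322.65 / 18237.89 = 38.67 mm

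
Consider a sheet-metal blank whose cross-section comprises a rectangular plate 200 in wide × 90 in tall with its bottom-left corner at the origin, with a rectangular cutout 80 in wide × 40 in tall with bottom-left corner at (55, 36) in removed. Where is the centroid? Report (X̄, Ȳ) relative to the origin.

X̄ = 101.08 in, Ȳ = 42.62 in

plate: A = 200 × 90 = 18000.00, centroid at (100.00, 45.00).
hole: A = −(80 × 40) = -3200.00, centroid at (95.00, 56.00).
ΣA = 14800.00 in²
ΣAX̄ = (18000.00)(100.00) + (-3200.00)(95.00) = 1496000.00 in³
ΣAȲ = (18000.00)(45.00) + (-3200.00)(56.00) = 630800.00 in³
X̄ = 1496000.00 / 14800.00 = 101.08 in
Ȳ = 630800.00 / 14800.00 = 42.62 in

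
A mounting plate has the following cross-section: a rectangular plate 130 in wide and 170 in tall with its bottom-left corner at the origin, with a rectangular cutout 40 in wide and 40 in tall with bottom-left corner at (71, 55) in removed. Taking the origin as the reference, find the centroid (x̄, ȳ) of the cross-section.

Part | A | x̄ᵢ | ȳᵢ | A·x̄ᵢ | A·ȳᵢ
plate | 22100.00 | 65.00 | 85.00 | 1436500.00 | 1878500.00
hole | -1600.00 | 91.00 | 75.00 | -145600.00 | -120000.00
Σ | 20500.00 |  |  | 1290900.00 | 1758500.00
x̄ = 1290900.00 / 20500.00 = 62.97 in
ȳ = 1758500.00 / 20500.00 = 85.78 in

x̄ = 62.97 in, ȳ = 85.78 in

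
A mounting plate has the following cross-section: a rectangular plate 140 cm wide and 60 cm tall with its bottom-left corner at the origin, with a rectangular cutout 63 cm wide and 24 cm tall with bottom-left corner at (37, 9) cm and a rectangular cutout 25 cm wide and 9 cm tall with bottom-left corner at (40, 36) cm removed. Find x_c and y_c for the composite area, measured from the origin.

x_c = 70.93 cm, y_c = 31.69 cm

plate: A = 140 × 60 = 8400.00, centroid at (70.00, 30.00).
hole 1: A = −(63 × 24) = -1512.00, centroid at (68.50, 21.00).
hole 2: A = −(25 × 9) = -225.00, centroid at (52.50, 40.50).
ΣA = 6663.00 cm²
ΣAx_c = (8400.00)(70.00) + (-1512.00)(68.50) + (-225.00)(52.50) = 472615.50 cm³
ΣAy_c = (8400.00)(30.00) + (-1512.00)(21.00) + (-225.00)(40.50) = 211135.50 cm³
x_c = 472615.50 / 6663.00 = 70.93 cm
y_c = 211135.50 / 6663.00 = 31.69 cm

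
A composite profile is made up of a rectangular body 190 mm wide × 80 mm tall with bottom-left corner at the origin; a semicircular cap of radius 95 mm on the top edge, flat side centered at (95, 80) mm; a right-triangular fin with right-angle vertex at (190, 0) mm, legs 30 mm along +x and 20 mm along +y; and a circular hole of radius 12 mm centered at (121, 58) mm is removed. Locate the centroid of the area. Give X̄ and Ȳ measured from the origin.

Part | A | x̄ᵢ | ȳᵢ | A·x̄ᵢ | A·ȳᵢ
rectangular body | 15200.00 | 95.00 | 40.00 | 1444000.00 | 608000.00
semicircular top | 14176.44 | 95.00 | 120.32 | 1346761.50 | 1705698.28
triangular fin | 300.00 | 200.00 | 6.67 | 60000.00 | 2000.00
hole | -452.39 | 121.00 | 58.00 | -54739.11 | -26238.58
Σ | 29224.05 |  |  | 2796022.39 | 2289459.70
X̄ = 2796022.39 / 29224.05 = 95.68 mm
Ȳ = 2289459.70 / 29224.05 = 78.34 mm

X̄ = 95.68 mm, Ȳ = 78.34 mm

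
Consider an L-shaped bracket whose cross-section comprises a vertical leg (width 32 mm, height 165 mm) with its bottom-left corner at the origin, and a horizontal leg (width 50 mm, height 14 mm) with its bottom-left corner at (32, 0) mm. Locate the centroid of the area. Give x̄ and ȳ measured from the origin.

vertical leg: A = 32 × 165 = 5280.00, centroid at (16.00, 82.50).
horizontal leg: A = 50 × 14 = 700.00, centroid at (57.00, 7.00).
ΣA = 5980.00 mm², ΣAx̄ = 124380.00 mm³, ΣAȳ = 440500.00 mm³.
x̄ = 124380.00/5980.00 = 20.80 mm; ȳ = 440500.00/5980.00 = 73.66 mm.

x̄ = 20.80 mm, ȳ = 73.66 mm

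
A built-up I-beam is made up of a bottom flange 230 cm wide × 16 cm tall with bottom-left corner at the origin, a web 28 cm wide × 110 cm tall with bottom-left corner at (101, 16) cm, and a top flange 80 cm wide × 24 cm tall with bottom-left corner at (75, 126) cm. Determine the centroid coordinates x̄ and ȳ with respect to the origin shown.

x̄ = 115.00 cm, ȳ = 59.11 cm

Part | A | x̄ᵢ | ȳᵢ | A·x̄ᵢ | A·ȳᵢ
bottom flange | 3680.00 | 115.00 | 8.00 | 423200.00 | 29440.00
web | 3080.00 | 115.00 | 71.00 | 354200.00 | 218680.00
top flange | 1920.00 | 115.00 | 138.00 | 220800.00 | 264960.00
Σ | 8680.00 |  |  | 998200.00 | 513080.00
x̄ = 998200.00 / 8680.00 = 115.00 cm
ȳ = 513080.00 / 8680.00 = 59.11 cm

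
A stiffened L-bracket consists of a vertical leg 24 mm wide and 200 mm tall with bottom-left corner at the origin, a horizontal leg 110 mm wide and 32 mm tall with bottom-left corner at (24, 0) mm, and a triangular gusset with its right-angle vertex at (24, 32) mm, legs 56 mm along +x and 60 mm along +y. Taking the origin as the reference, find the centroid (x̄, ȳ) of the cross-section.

vertical leg: A = 24 × 200 = 4800.00, centroid at (12.00, 100.00).
horizontal leg: A = 110 × 32 = 3520.00, centroid at (79.00, 16.00).
gusset: A = ½·56·60 = 1680.00, centroid at (42.67, 52.00).
ΣA = 10000.00 mm²
ΣAx̄ = (4800.00)(12.00) + (3520.00)(79.00) + (1680.00)(42.67) = 407360.00 mm³
ΣAȳ = (4800.00)(100.00) + (3520.00)(16.00) + (1680.00)(52.00) = 623680.00 mm³
x̄ = 407360.00 / 10000.00 = 40.74 mm
ȳ = 623680.00 / 10000.00 = 62.37 mm

x̄ = 40.74 mm, ȳ = 62.37 mm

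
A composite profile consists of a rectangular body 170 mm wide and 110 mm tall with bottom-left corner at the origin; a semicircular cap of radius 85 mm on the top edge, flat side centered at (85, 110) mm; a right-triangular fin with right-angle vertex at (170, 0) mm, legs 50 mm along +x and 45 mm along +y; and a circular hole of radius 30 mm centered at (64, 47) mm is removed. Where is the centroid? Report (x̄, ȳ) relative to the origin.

rectangular body: A = 170 × 110 = 18700.00, centroid at (85.00, 55.00).
semicircular top: A = ½π·85² = 11349.00, centroid at (85.00, 146.08).
triangular fin: A = ½·50·45 = 1125.00, centroid at (186.67, 15.00).
hole: A = −π·30² = -2827.43, centroid at (64.00, 47.00).
ΣA = 28346.57 mm², ΣAx̄ = 2583209.56 mm³, ΣAȳ = 2570292.68 mm³.
x̄ = 2583209.56/28346.57 = 91.13 mm; ȳ = 2570292.68/28346.57 = 90.67 mm.

x̄ = 91.13 mm, ȳ = 90.67 mm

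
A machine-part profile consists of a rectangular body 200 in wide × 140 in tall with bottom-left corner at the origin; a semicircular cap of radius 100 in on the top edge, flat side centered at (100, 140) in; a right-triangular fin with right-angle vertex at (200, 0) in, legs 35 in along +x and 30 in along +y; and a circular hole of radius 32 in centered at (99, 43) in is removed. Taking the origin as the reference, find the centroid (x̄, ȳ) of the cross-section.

Part | A | x̄ᵢ | ȳᵢ | A·x̄ᵢ | A·ȳᵢ
rectangular body | 28000.00 | 100.00 | 70.00 | 2800000.00 | 1960000.00
semicircular top | 15707.96 | 100.00 | 182.44 | 1570796.33 | 2865781.52
triangular fin | 525.00 | 211.67 | 10.00 | 111125.00 | 5250.00
hole | -3216.99 | 99.00 | 43.00 | -318482.10 | -138330.61
Σ | 41015.97 |  |  | 4163439.23 | 4692700.92
x̄ = 4163439.23 / 41015.97 = 101.51 in
ȳ = 4692700.92 / 41015.97 = 114.41 in

x̄ = 101.51 in, ȳ = 114.41 in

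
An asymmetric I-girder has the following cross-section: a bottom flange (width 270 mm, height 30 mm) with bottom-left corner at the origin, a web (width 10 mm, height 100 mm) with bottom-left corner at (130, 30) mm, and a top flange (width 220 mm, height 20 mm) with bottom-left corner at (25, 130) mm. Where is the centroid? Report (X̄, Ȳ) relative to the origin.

bottom flange: A = 270 × 30 = 8100.00, centroid at (135.00, 15.00).
web: A = 10 × 100 = 1000.00, centroid at (135.00, 80.00).
top flange: A = 220 × 20 = 4400.00, centroid at (135.00, 140.00).
ΣA = 13500.00 mm²
ΣAX̄ = (8100.00)(135.00) + (1000.00)(135.00) + (4400.00)(135.00) = 1822500.00 mm³
ΣAȲ = (8100.00)(15.00) + (1000.00)(80.00) + (4400.00)(140.00) = 817500.00 mm³
X̄ = 1822500.00 / 13500.00 = 135.00 mm
Ȳ = 817500.00 / 13500.00 = 60.56 mm

X̄ = 135.00 mm, Ȳ = 60.56 mm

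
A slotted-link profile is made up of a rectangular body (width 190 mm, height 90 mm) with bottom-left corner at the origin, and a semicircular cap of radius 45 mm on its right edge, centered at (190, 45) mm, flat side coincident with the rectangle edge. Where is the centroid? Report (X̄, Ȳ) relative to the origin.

rectangular body: A = 190 × 90 = 17100.00, centroid at (95.00, 45.00).
semicircular end: A = ½π·45² = 3180.86, centroid at (209.10, 45.00).
ΣA = 20280.86 mm², ΣAX̄ = 2289613.89 mm³, ΣAȲ = 912638.82 mm³.
X̄ = 2289613.89/20280.86 = 112.90 mm; Ȳ = 912638.82/20280.86 = 45.00 mm.

X̄ = 112.90 mm, Ȳ = 45.00 mm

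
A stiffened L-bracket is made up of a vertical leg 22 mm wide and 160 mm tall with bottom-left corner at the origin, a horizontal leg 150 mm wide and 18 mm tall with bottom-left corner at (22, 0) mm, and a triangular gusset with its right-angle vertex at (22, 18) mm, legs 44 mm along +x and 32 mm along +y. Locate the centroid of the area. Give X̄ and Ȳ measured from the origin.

Part | A | x̄ᵢ | ȳᵢ | A·x̄ᵢ | A·ȳᵢ
vertical leg | 3520.00 | 11.00 | 80.00 | 38720.00 | 281600.00
horizontal leg | 2700.00 | 97.00 | 9.00 | 261900.00 | 24300.00
gusset | 704.00 | 36.67 | 28.67 | 25813.33 | 20181.33
Σ | 6924.00 |  |  | 326433.33 | 326081.33
X̄ = 326433.33 / 6924.00 = 47.15 mm
Ȳ = 326081.33 / 6924.00 = 47.09 mm

X̄ = 47.15 mm, Ȳ = 47.09 mm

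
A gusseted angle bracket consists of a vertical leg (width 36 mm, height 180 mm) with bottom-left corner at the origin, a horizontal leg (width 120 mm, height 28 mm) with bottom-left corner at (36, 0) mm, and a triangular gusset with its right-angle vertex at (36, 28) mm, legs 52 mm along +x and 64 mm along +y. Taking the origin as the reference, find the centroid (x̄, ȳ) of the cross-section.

vertical leg: A = 36 × 180 = 6480.00, centroid at (18.00, 90.00).
horizontal leg: A = 120 × 28 = 3360.00, centroid at (96.00, 14.00).
gusset: A = ½·52·64 = 1664.00, centroid at (53.33, 49.33).
ΣA = 11504.00 mm²
ΣAx̄ = (6480.00)(18.00) + (3360.00)(96.00) + (1664.00)(53.33) = 527946.67 mm³
ΣAȳ = (6480.00)(90.00) + (3360.00)(14.00) + (1664.00)(49.33) = 712330.67 mm³
x̄ = 527946.67 / 11504.00 = 45.89 mm
ȳ = 712330.67 / 11504.00 = 61.92 mm

x̄ = 45.89 mm, ȳ = 61.92 mm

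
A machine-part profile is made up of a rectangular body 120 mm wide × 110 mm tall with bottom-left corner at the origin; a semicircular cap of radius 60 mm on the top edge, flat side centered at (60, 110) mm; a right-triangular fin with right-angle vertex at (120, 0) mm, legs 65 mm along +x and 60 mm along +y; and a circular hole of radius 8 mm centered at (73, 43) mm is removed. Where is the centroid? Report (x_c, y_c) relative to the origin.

rectangular body: A = 120 × 110 = 13200.00, centroid at (60.00, 55.00).
semicircular top: A = ½π·60² = 5654.87, centroid at (60.00, 135.46).
triangular fin: A = ½·65·60 = 1950.00, centroid at (141.67, 20.00).
hole: A = −π·8² = -201.06, centroid at (73.00, 43.00).
ΣA = 20603.80 mm²
ΣAx_c = (13200.00)(60.00) + (5654.87)(60.00) + (1950.00)(141.67) + (-201.06)(73.00) = 1392864.49 mm³
ΣAy_c = (13200.00)(55.00) + (5654.87)(135.46) + (1950.00)(20.00) + (-201.06)(43.00) = 1522389.68 mm³
x_c = 1392864.49 / 20603.80 = 67.60 mm
y_c = 1522389.68 / 20603.80 = 73.89 mm

x_c = 67.60 mm, y_c = 73.89 mm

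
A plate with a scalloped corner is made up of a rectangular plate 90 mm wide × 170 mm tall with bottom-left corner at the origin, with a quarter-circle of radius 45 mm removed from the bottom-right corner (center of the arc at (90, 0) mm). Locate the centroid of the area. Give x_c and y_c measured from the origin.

x_c = 42.00 mm, y_c = 92.65 mm

Part | A | x̄ᵢ | ȳᵢ | A·x̄ᵢ | A·ȳᵢ
plate | 15300.00 | 45.00 | 85.00 | 688500.00 | 1300500.00
removed quarter-circle | -1590.43 | 70.90 | 19.10 | -112763.82 | -30375.00
Σ | 13709.57 |  |  | 575736.18 | 1270125.00
x_c = 575736.18 / 13709.57 = 42.00 mm
y_c = 1270125.00 / 13709.57 = 92.65 mm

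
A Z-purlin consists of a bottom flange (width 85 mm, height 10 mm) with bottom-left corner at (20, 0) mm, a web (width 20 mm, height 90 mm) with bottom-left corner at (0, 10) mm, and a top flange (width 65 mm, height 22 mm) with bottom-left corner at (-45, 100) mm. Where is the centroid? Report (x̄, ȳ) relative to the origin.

Part | A | x̄ᵢ | ȳᵢ | A·x̄ᵢ | A·ȳᵢ
bottom flange | 850.00 | 62.50 | 5.00 | 53125.00 | 4250.00
web | 1800.00 | 10.00 | 55.00 | 18000.00 | 99000.00
top flange | 1430.00 | -12.50 | 111.00 | -17875.00 | 158730.00
Σ | 4080.00 |  |  | 53250.00 | 261980.00
x̄ = 53250.00 / 4080.00 = 13.05 mm
ȳ = 261980.00 / 4080.00 = 64.21 mm

x̄ = 13.05 mm, ȳ = 64.21 mm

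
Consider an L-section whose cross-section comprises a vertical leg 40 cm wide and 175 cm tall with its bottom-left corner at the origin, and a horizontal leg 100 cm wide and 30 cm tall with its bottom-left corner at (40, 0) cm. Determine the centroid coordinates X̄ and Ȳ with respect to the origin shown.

X̄ = 41.00 cm, Ȳ = 65.75 cm

vertical leg: A = 40 × 175 = 7000.00, centroid at (20.00, 87.50).
horizontal leg: A = 100 × 30 = 3000.00, centroid at (90.00, 15.00).
ΣA = 10000.00 cm², ΣAX̄ = 410000.00 cm³, ΣAȲ = 657500.00 cm³.
X̄ = 410000.00/10000.00 = 41.00 cm; Ȳ = 657500.00/10000.00 = 65.75 cm.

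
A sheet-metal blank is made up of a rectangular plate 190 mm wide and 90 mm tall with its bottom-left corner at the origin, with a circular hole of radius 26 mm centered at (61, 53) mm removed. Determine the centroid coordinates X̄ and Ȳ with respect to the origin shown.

Part | A | x̄ᵢ | ȳᵢ | A·x̄ᵢ | A·ȳᵢ
plate | 17100.00 | 95.00 | 45.00 | 1624500.00 | 769500.00
hole | -2123.72 | 61.00 | 53.00 | -129546.71 | -112556.98
Σ | 14976.28 |  |  | 1494953.29 | 656943.02
X̄ = 1494953.29 / 14976.28 = 99.82 mm
Ȳ = 656943.02 / 14976.28 = 43.87 mm

X̄ = 99.82 mm, Ȳ = 43.87 mm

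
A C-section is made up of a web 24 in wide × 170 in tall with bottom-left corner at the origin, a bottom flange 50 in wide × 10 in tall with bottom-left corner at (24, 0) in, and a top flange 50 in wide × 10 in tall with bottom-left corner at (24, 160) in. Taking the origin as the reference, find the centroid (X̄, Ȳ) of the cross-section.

web: A = 24 × 170 = 4080.00, centroid at (12.00, 85.00).
bottom flange: A = 50 × 10 = 500.00, centroid at (49.00, 5.00).
top flange: A = 50 × 10 = 500.00, centroid at (49.00, 165.00).
ΣA = 5080.00 in²
ΣAX̄ = (4080.00)(12.00) + (500.00)(49.00) + (500.00)(49.00) = 97960.00 in³
ΣAȲ = (4080.00)(85.00) + (500.00)(5.00) + (500.00)(165.00) = 431800.00 in³
X̄ = 97960.00 / 5080.00 = 19.28 in
Ȳ = 431800.00 / 5080.00 = 85.00 in

X̄ = 19.28 in, Ȳ = 85.00 in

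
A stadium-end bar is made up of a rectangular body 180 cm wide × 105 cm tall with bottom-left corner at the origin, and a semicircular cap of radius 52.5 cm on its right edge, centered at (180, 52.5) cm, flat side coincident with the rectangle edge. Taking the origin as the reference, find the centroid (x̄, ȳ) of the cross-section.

rectangular body: A = 180 × 105 = 18900.00, centroid at (90.00, 52.50).
semicircular end: A = ½π·52.5² = 4329.51, centroid at (202.28, 52.50).
ΣA = 23229.51 cm², ΣAx̄ = 2576780.08 cm³, ΣAȳ = 1219549.14 cm³.
x̄ = 2576780.08/23229.51 = 110.93 cm; ȳ = 1219549.14/23229.51 = 52.50 cm.

x̄ = 110.93 cm, ȳ = 52.50 cm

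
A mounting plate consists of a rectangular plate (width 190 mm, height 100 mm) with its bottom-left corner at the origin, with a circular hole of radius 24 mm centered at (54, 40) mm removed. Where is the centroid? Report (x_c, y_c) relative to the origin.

x_c = 99.32 mm, y_c = 51.05 mm

Part | A | x̄ᵢ | ȳᵢ | A·x̄ᵢ | A·ȳᵢ
plate | 19000.00 | 95.00 | 50.00 | 1805000.00 | 950000.00
hole | -1809.56 | 54.00 | 40.00 | -97716.10 | -72382.29
Σ | 17190.44 |  |  | 1707283.90 | 877617.71
x_c = 1707283.90 / 17190.44 = 99.32 mm
y_c = 877617.71 / 17190.44 = 51.05 mm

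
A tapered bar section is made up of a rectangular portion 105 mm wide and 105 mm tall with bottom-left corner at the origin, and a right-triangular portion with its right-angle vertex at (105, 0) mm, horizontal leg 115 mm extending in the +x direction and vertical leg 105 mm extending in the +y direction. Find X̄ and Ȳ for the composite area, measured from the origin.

rectangular portion: A = 105 × 105 = 11025.00, centroid at (52.50, 52.50).
triangular portion: A = ½·115·105 = 6037.50, centroid at (143.33, 35.00).
ΣA = 17062.50 mm²
ΣAX̄ = (11025.00)(52.50) + (6037.50)(143.33) = 1444187.50 mm³
ΣAȲ = (11025.00)(52.50) + (6037.50)(35.00) = 790125.00 mm³
X̄ = 1444187.50 / 17062.50 = 84.64 mm
Ȳ = 790125.00 / 17062.50 = 46.31 mm

X̄ = 84.64 mm, Ȳ = 46.31 mm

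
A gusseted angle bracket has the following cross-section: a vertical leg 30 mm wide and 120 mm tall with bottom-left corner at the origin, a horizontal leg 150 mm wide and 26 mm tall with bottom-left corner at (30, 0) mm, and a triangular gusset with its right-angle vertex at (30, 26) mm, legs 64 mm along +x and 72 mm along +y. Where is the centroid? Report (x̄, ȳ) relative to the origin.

x̄ = 59.34 mm, ȳ = 38.95 mm

Part | A | x̄ᵢ | ȳᵢ | A·x̄ᵢ | A·ȳᵢ
vertical leg | 3600.00 | 15.00 | 60.00 | 54000.00 | 216000.00
horizontal leg | 3900.00 | 105.00 | 13.00 | 409500.00 | 50700.00
gusset | 2304.00 | 51.33 | 50.00 | 118272.00 | 115200.00
Σ | 9804.00 |  |  | 581772.00 | 381900.00
x̄ = 581772.00 / 9804.00 = 59.34 mm
ȳ = 381900.00 / 9804.00 = 38.95 mm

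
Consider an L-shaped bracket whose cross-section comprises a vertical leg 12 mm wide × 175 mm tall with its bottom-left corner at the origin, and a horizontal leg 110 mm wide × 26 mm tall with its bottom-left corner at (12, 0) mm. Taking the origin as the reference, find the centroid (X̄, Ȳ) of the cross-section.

vertical leg: A = 12 × 175 = 2100.00, centroid at (6.00, 87.50).
horizontal leg: A = 110 × 26 = 2860.00, centroid at (67.00, 13.00).
ΣA = 4960.00 mm², ΣAX̄ = 204220.00 mm³, ΣAȲ = 220930.00 mm³.
X̄ = 204220.00/4960.00 = 41.17 mm; Ȳ = 220930.00/4960.00 = 44.54 mm.

X̄ = 41.17 mm, Ȳ = 44.54 mm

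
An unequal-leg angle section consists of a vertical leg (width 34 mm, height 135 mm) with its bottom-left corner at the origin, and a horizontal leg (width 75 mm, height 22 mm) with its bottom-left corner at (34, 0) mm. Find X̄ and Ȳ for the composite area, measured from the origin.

vertical leg: A = 34 × 135 = 4590.00, centroid at (17.00, 67.50).
horizontal leg: A = 75 × 22 = 1650.00, centroid at (71.50, 11.00).
ΣA = 6240.00 mm²
ΣAX̄ = (4590.00)(17.00) + (1650.00)(71.50) = 196005.00 mm³
ΣAȲ = (4590.00)(67.50) + (1650.00)(11.00) = 327975.00 mm³
X̄ = 196005.00 / 6240.00 = 31.41 mm
Ȳ = 327975.00 / 6240.00 = 52.56 mm

X̄ = 31.41 mm, Ȳ = 52.56 mm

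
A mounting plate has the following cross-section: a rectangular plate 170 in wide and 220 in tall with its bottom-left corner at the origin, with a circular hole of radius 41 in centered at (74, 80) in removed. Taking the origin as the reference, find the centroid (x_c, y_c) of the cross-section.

plate: A = 170 × 220 = 37400.00, centroid at (85.00, 110.00).
hole: A = −π·41² = -5281.02, centroid at (74.00, 80.00).
ΣA = 32118.98 in²
ΣAx_c = (37400.00)(85.00) + (-5281.02)(74.00) = 2788204.72 in³
ΣAy_c = (37400.00)(110.00) + (-5281.02)(80.00) = 3691518.62 in³
x_c = 2788204.72 / 32118.98 = 86.81 in
y_c = 3691518.62 / 32118.98 = 114.93 in

x_c = 86.81 in, y_c = 114.93 in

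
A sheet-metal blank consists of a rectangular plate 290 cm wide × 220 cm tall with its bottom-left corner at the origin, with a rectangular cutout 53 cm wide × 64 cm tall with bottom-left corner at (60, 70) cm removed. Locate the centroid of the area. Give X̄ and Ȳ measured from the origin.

X̄ = 148.28 cm, Ȳ = 110.45 cm

plate: A = 290 × 220 = 63800.00, centroid at (145.00, 110.00).
hole: A = −(53 × 64) = -3392.00, centroid at (86.50, 102.00).
ΣA = 60408.00 cm²
ΣAX̄ = (63800.00)(145.00) + (-3392.00)(86.50) = 8957592.00 cm³
ΣAȲ = (63800.00)(110.00) + (-3392.00)(102.00) = 6672016.00 cm³
X̄ = 8957592.00 / 60408.00 = 148.28 cm
Ȳ = 6672016.00 / 60408.00 = 110.45 cm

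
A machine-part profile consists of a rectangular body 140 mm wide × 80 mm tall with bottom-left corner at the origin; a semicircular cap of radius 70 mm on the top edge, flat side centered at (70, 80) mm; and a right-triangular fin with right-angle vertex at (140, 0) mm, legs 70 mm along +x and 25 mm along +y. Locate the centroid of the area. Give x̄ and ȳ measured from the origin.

rectangular body: A = 140 × 80 = 11200.00, centroid at (70.00, 40.00).
semicircular top: A = ½π·70² = 7696.90, centroid at (70.00, 109.71).
triangular fin: A = ½·70·25 = 875.00, centroid at (163.33, 8.33).
ΣA = 19771.90 mm², ΣAx̄ = 1465699.81 mm³, ΣAȳ = 1299710.49 mm³.
x̄ = 1465699.81/19771.90 = 74.13 mm; ȳ = 1299710.49/19771.90 = 65.74 mm.

x̄ = 74.13 mm, ȳ = 65.74 mm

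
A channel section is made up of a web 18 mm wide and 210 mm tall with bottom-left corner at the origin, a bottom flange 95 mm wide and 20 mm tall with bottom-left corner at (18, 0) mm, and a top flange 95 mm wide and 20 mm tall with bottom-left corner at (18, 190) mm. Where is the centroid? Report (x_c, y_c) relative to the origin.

x_c = 37.32 mm, y_c = 105.00 mm

web: A = 18 × 210 = 3780.00, centroid at (9.00, 105.00).
bottom flange: A = 95 × 20 = 1900.00, centroid at (65.50, 10.00).
top flange: A = 95 × 20 = 1900.00, centroid at (65.50, 200.00).
ΣA = 7580.00 mm², ΣAx_c = 282920.00 mm³, ΣAy_c = 795900.00 mm³.
x_c = 282920.00/7580.00 = 37.32 mm; y_c = 795900.00/7580.00 = 105.00 mm.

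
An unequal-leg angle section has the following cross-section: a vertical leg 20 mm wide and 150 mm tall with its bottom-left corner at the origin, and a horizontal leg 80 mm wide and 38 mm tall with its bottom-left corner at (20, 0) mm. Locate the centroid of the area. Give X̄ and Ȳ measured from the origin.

X̄ = 35.17 mm, Ȳ = 46.81 mm

Part | A | x̄ᵢ | ȳᵢ | A·x̄ᵢ | A·ȳᵢ
vertical leg | 3000.00 | 10.00 | 75.00 | 30000.00 | 225000.00
horizontal leg | 3040.00 | 60.00 | 19.00 | 182400.00 | 57760.00
Σ | 6040.00 |  |  | 212400.00 | 282760.00
X̄ = 212400.00 / 6040.00 = 35.17 mm
Ȳ = 282760.00 / 6040.00 = 46.81 mm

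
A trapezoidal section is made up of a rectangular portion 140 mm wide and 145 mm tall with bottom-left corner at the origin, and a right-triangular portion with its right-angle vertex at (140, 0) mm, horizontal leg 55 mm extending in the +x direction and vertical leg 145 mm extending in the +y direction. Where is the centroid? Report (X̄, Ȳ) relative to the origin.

rectangular portion: A = 140 × 145 = 20300.00, centroid at (70.00, 72.50).
triangular portion: A = ½·55·145 = 3987.50, centroid at (158.33, 48.33).
ΣA = 24287.50 mm², ΣAX̄ = 2052354.17 mm³, ΣAȲ = 1664479.17 mm³.
X̄ = 2052354.17/24287.50 = 84.50 mm; Ȳ = 1664479.17/24287.50 = 68.53 mm.

X̄ = 84.50 mm, Ȳ = 68.53 mm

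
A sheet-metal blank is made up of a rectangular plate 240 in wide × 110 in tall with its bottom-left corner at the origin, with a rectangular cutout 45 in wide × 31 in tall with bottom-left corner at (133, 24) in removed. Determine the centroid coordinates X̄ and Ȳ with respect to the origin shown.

X̄ = 118.02 in, Ȳ = 55.86 in

plate: A = 240 × 110 = 26400.00, centroid at (120.00, 55.00).
hole: A = −(45 × 31) = -1395.00, centroid at (155.50, 39.50).
ΣA = 25005.00 in²
ΣAX̄ = (26400.00)(120.00) + (-1395.00)(155.50) = 2951077.50 in³
ΣAȲ = (26400.00)(55.00) + (-1395.00)(39.50) = 1396897.50 in³
X̄ = 2951077.50 / 25005.00 = 118.02 in
Ȳ = 1396897.50 / 25005.00 = 55.86 in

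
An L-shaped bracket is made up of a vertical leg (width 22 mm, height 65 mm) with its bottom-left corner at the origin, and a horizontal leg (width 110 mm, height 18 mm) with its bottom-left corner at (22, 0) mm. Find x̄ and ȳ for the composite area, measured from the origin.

vertical leg: A = 22 × 65 = 1430.00, centroid at (11.00, 32.50).
horizontal leg: A = 110 × 18 = 1980.00, centroid at (77.00, 9.00).
ΣA = 3410.00 mm²
ΣAx̄ = (1430.00)(11.00) + (1980.00)(77.00) = 168190.00 mm³
ΣAȳ = (1430.00)(32.50) + (1980.00)(9.00) = 64295.00 mm³
x̄ = 168190.00 / 3410.00 = 49.32 mm
ȳ = 64295.00 / 3410.00 = 18.85 mm

x̄ = 49.32 mm, ȳ = 18.85 mm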